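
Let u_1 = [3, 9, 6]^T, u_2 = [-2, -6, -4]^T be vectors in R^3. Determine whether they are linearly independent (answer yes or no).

no

Form the matrix with these vectors as rows and row reduce.
R2 ← R2 + (2/3)·R1: [0, 0, 0]
1 nonzero row, so the 2 vectors span a space of dimension 1.
Since 1 < 2, the vectors are linearly dependent.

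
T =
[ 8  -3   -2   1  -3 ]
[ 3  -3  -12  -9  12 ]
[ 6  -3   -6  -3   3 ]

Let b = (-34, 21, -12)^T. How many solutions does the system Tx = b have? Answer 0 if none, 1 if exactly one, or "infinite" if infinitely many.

infinite

Row reduce the augmented matrix [T | b].
R2 ← R2 − (3/8)·R1: [0, -15/8, -45/4, -75/8, 105/8, 135/4]
R3 ← R3 − (3/4)·R1: [0, -3/4, -9/2, -15/4, 21/4, 27/2]
R3 ← R3 − (2/5)·R2: [0, 0, 0, 0, 0, 0]
The echelon form has 2 nonzero rows, and every pivot lies in the first 5 columns, so rank(T) = rank([T|b]) = 2.
The system is consistent.
rank = 2 < 5 unknowns, so there are infinitely many solutions.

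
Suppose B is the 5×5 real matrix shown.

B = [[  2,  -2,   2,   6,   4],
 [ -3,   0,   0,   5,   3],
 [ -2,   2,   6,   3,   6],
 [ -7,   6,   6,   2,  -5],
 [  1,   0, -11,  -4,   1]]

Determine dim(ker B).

0

Row reduce to echelon form.
R2 ← R2 + (3/2)·R1: [0, -3, 3, 14, 9]
R3 ← R3 + R1: [0, 0, 8, 9, 10]
R4 ← R4 + (7/2)·R1: [0, -1, 13, 23, 9]
R5 ← R5 − (1/2)·R1: [0, 1, -12, -7, -1]
R4 ← R4 − (1/3)·R2: [0, 0, 12, 55/3, 6]
R5 ← R5 + (1/3)·R2: [0, 0, -11, -7/3, 2]
R4 ← R4 − (3/2)·R3: [0, 0, 0, 29/6, -9]
R5 ← R5 + (11/8)·R3: [0, 0, 0, 241/24, 63/4]
R5 ← R5 − (241/116)·R4: [0, 0, 0, 0, 999/29]
5 nonzero rows, so rank(B) = 5.
B has 5 columns; by rank–nullity, nullity = 5 − 5 = 0.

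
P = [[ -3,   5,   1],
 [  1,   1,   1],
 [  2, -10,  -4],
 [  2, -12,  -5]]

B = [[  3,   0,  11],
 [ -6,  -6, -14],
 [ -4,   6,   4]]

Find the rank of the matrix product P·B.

2

First compute PB:
[[-43, -24, -99],
 [ -7,   0,   1],
 [ 82,  36, 146],
 [ 98,  42, 170]]
Now row reduce the product.
R2 ← R2 − (7/43)·R1: [0, 168/43, 736/43]
R3 ← R3 + (82/43)·R1: [0, -420/43, -1840/43]
R4 ← R4 + (98/43)·R1: [0, -546/43, -2392/43]
R3 ← R3 + (5/2)·R2: [0, 0, 0]
R4 ← R4 + (13/4)·R2: [0, 0, 0]
2 nonzero rows, so rank(PB) = 2.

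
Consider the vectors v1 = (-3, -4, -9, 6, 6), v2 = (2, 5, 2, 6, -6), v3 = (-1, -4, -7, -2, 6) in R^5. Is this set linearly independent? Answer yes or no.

Form the matrix with these vectors as rows and row reduce.
R2 ← R2 + (2/3)·R1: [0, 7/3, -4, 10, -2]
R3 ← R3 − (1/3)·R1: [0, -8/3, -4, -4, 4]
R3 ← R3 + (8/7)·R2: [0, 0, -60/7, 52/7, 12/7]
3 nonzero rows, so the 3 vectors span a space of dimension 3.
Since 3 = 3, the vectors are linearly independent.

yes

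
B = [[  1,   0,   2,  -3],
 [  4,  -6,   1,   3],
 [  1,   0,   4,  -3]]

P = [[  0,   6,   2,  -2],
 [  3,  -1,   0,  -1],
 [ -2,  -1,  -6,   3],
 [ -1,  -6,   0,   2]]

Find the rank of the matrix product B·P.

3

First compute BP:
[[ -1,  22, -10,  -2],
 [-23,  11,   2,   7],
 [ -5,  20, -22,   4]]
Now row reduce the product.
R2 ← R2 − (23)·R1: [0, -495, 232, 53]
R3 ← R3 − (5)·R1: [0, -90, 28, 14]
R3 ← R3 − (2/11)·R2: [0, 0, -156/11, 48/11]
3 nonzero rows, so rank(BP) = 3.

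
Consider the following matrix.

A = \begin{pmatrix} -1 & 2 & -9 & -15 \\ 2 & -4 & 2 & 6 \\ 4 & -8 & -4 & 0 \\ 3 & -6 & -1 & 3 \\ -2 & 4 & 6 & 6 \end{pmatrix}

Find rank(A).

2

Row reduce to echelon form.
R2 ← R2 + (2)·R1: [0, 0, -16, -24]
R3 ← R3 + (4)·R1: [0, 0, -40, -60]
R4 ← R4 + (3)·R1: [0, 0, -28, -42]
R5 ← R5 − (2)·R1: [0, 0, 24, 36]
R3 ← R3 − (5/2)·R2: [0, 0, 0, 0]
R4 ← R4 − (7/4)·R2: [0, 0, 0, 0]
R5 ← R5 + (3/2)·R2: [0, 0, 0, 0]
Echelon form has 2 nonzero rows, so rank(A) = 2.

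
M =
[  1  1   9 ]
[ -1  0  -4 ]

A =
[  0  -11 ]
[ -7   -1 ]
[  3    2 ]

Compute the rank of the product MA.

First compute MA:
[[ 20,   6],
 [-12,   3]]
Now row reduce the product.
R2 ← R2 + (3/5)·R1: [0, 33/5]
2 nonzero rows, so rank(MA) = 2.

2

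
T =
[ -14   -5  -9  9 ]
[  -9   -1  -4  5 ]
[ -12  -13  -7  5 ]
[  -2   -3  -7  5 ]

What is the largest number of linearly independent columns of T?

Row reduce to echelon form.
R2 ← R2 − (9/14)·R1: [0, 31/14, 25/14, -11/14]
R3 ← R3 − (6/7)·R1: [0, -61/7, 5/7, -19/7]
R4 ← R4 − (1/7)·R1: [0, -16/7, -40/7, 26/7]
R3 ← R3 + (122/31)·R2: [0, 0, 240/31, -180/31]
R4 ← R4 + (32/31)·R2: [0, 0, -120/31, 90/31]
R4 ← R4 + (1/2)·R3: [0, 0, 0, 0]
Echelon form has 3 nonzero rows, so rank(T) = 3.
The rank gives the maximum number of linearly independent columns: 3.

3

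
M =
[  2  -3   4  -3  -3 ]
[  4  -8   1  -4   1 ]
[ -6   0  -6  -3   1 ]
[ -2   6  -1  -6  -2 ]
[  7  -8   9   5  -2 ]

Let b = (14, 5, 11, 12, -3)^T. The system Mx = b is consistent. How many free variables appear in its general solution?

0

Row reduce the augmented matrix [M | b].
R2 ← R2 − (2)·R1: [0, -2, -7, 2, 7, -23]
R3 ← R3 + (3)·R1: [0, -9, 6, -12, -8, 53]
R4 ← R4 + R1: [0, 3, 3, -9, -5, 26]
R5 ← R5 − (7/2)·R1: [0, 5/2, -5, 31/2, 17/2, -52]
R3 ← R3 − (9/2)·R2: [0, 0, 75/2, -21, -79/2, 313/2]
R4 ← R4 + (3/2)·R2: [0, 0, -15/2, -6, 11/2, -17/2]
R5 ← R5 + (5/4)·R2: [0, 0, -55/4, 18, 69/4, -323/4]
R4 ← R4 + (1/5)·R3: [0, 0, 0, -51/5, -12/5, 114/5]
R5 ← R5 + (11/30)·R3: [0, 0, 0, 103/10, 83/30, -701/30]
R5 ← R5 + (103/102)·R4: [0, 0, 0, 0, 35/102, -35/102]
The echelon form has 5 nonzero rows, and every pivot lies in the first 5 columns, so rank(M) = rank([M|b]) = 5.
The system is consistent.
Free variables = (unknowns) − (rank) = 5 − 5 = 0.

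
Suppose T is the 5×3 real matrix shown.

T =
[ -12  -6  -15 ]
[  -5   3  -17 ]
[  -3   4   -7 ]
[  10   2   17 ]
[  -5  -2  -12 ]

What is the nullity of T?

Row reduce to echelon form.
R2 ← R2 − (5/12)·R1: [0, 11/2, -43/4]
R3 ← R3 − (1/4)·R1: [0, 11/2, -13/4]
R4 ← R4 + (5/6)·R1: [0, -3, 9/2]
R5 ← R5 − (5/12)·R1: [0, 1/2, -23/4]
R3 ← R3 − R2: [0, 0, 15/2]
R4 ← R4 + (6/11)·R2: [0, 0, -15/11]
R5 ← R5 − (1/11)·R2: [0, 0, -105/22]
R4 ← R4 + (2/11)·R3: [0, 0, 0]
R5 ← R5 + (7/11)·R3: [0, 0, 0]
3 nonzero rows, so rank(T) = 3.
T has 3 columns; by rank–nullity, nullity = 3 − 3 = 0.

0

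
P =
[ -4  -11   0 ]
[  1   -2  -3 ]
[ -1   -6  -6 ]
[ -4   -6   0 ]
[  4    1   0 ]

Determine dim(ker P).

0

Row reduce to echelon form.
R2 ← R2 + (1/4)·R1: [0, -19/4, -3]
R3 ← R3 − (1/4)·R1: [0, -13/4, -6]
R4 ← R4 − R1: [0, 5, 0]
R5 ← R5 + R1: [0, -10, 0]
R3 ← R3 − (13/19)·R2: [0, 0, -75/19]
R4 ← R4 + (20/19)·R2: [0, 0, -60/19]
R5 ← R5 − (40/19)·R2: [0, 0, 120/19]
R4 ← R4 − (4/5)·R3: [0, 0, 0]
R5 ← R5 + (8/5)·R3: [0, 0, 0]
3 nonzero rows, so rank(P) = 3.
P has 3 columns; by rank–nullity, nullity = 3 − 3 = 0.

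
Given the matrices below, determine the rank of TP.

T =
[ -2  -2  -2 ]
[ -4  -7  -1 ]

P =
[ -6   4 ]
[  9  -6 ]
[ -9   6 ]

First compute TP:
[[ 12,  -8],
 [-30,  20]]
Now row reduce the product.
R2 ← R2 + (5/2)·R1: [0, 0]
1 nonzero row, so rank(TP) = 1.

1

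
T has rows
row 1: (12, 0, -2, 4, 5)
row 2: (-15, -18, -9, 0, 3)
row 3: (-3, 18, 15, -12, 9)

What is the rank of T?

3

Row reduce to echelon form.
R2 ← R2 + (5/4)·R1: [0, -18, -23/2, 5, 37/4]
R3 ← R3 + (1/4)·R1: [0, 18, 29/2, -11, 41/4]
R3 ← R3 + R2: [0, 0, 3, -6, 39/2]
Echelon form has 3 nonzero rows, so rank(T) = 3.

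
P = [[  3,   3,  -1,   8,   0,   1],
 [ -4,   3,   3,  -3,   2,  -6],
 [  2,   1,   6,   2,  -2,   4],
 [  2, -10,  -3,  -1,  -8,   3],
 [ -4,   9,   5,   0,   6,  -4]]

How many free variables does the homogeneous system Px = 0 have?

1

Row reduce to echelon form.
R2 ← R2 + (4/3)·R1: [0, 7, 5/3, 23/3, 2, -14/3]
R3 ← R3 − (2/3)·R1: [0, -1, 20/3, -10/3, -2, 10/3]
R4 ← R4 − (2/3)·R1: [0, -12, -7/3, -19/3, -8, 7/3]
R5 ← R5 + (4/3)·R1: [0, 13, 11/3, 32/3, 6, -8/3]
R3 ← R3 + (1/7)·R2: [0, 0, 145/21, -47/21, -12/7, 8/3]
R4 ← R4 + (12/7)·R2: [0, 0, 11/21, 143/21, -32/7, -17/3]
R5 ← R5 − (13/7)·R2: [0, 0, 4/7, -25/7, 16/7, 6]
R4 ← R4 − (11/145)·R3: [0, 0, 0, 1012/145, -644/145, -851/145]
R5 ← R5 − (12/145)·R3: [0, 0, 0, -491/145, 352/145, 838/145]
R5 ← R5 + (491/1012)·R4: [0, 0, 0, 0, 3/11, 129/44]
5 nonzero rows, so rank(P) = 5.
P has 6 columns; by rank–nullity, nullity = 6 − 5 = 1.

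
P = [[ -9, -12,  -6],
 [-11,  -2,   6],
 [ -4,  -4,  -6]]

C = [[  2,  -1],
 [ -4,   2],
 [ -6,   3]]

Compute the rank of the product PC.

First compute PC:
[[ 66, -33],
 [-50,  25],
 [ 44, -22]]
Now row reduce the product.
R2 ← R2 + (25/33)·R1: [0, 0]
R3 ← R3 − (2/3)·R1: [0, 0]
1 nonzero row, so rank(PC) = 1.

1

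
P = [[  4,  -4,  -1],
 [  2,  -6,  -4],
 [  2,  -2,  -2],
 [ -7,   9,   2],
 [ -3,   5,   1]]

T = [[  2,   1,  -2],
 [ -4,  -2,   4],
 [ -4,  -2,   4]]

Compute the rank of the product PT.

First compute PT:
[[ 28,  14, -28],
 [ 44,  22, -44],
 [ 20,  10, -20],
 [-58, -29,  58],
 [-30, -15,  30]]
Now row reduce the product.
R2 ← R2 − (11/7)·R1: [0, 0, 0]
R3 ← R3 − (5/7)·R1: [0, 0, 0]
R4 ← R4 + (29/14)·R1: [0, 0, 0]
R5 ← R5 + (15/14)·R1: [0, 0, 0]
1 nonzero row, so rank(PT) = 1.

1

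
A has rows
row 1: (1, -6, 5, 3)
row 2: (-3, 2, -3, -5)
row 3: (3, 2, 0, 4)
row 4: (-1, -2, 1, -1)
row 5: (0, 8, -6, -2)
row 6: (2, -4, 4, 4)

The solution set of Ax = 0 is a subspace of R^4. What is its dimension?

2

Row reduce to echelon form.
R2 ← R2 + (3)·R1: [0, -16, 12, 4]
R3 ← R3 − (3)·R1: [0, 20, -15, -5]
R4 ← R4 + R1: [0, -8, 6, 2]
R6 ← R6 − (2)·R1: [0, 8, -6, -2]
R3 ← R3 + (5/4)·R2: [0, 0, 0, 0]
R4 ← R4 − (1/2)·R2: [0, 0, 0, 0]
R5 ← R5 + (1/2)·R2: [0, 0, 0, 0]
R6 ← R6 + (1/2)·R2: [0, 0, 0, 0]
2 nonzero rows, so rank(A) = 2.
A has 4 columns; by rank–nullity, nullity = 4 − 2 = 2.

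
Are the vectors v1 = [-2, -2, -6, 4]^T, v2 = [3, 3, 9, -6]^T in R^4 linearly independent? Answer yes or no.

no

Form the matrix with these vectors as rows and row reduce.
R2 ← R2 + (3/2)·R1: [0, 0, 0, 0]
1 nonzero row, so the 2 vectors span a space of dimension 1.
Since 1 < 2, the vectors are linearly dependent.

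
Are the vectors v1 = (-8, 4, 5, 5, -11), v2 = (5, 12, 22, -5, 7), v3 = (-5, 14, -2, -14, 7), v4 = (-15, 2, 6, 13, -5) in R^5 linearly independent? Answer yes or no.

Form the matrix with these vectors as rows and row reduce.
R2 ← R2 + (5/8)·R1: [0, 29/2, 201/8, -15/8, 1/8]
R3 ← R3 − (5/8)·R1: [0, 23/2, -41/8, -137/8, 111/8]
R4 ← R4 − (15/8)·R1: [0, -11/2, -27/8, 29/8, 125/8]
R3 ← R3 − (23/29)·R2: [0, 0, -1453/58, -907/58, 799/58]
R4 ← R4 + (11/29)·R2: [0, 0, 357/58, 169/58, 909/58]
R4 ← R4 + (357/1453)·R3: [0, 0, 0, -1349/1453, 27690/1453]
4 nonzero rows, so the 4 vectors span a space of dimension 4.
Since 4 = 4, the vectors are linearly independent.

yes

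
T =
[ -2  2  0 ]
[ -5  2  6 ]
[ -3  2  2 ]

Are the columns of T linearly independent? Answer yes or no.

Row reduce T to echelon form.
R2 ← R2 − (5/2)·R1: [0, -3, 6]
R3 ← R3 − (3/2)·R1: [0, -1, 2]
R3 ← R3 − (1/3)·R2: [0, 0, 0]
2 pivots among 3 columns.
Only 2 < 3 pivot columns, so the columns are linearly dependent.

no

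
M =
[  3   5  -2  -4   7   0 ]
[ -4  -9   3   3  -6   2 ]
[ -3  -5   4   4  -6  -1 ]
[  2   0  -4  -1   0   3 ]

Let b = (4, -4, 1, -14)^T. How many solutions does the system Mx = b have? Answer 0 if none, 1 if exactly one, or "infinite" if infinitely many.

Row reduce the augmented matrix [M | b].
R2 ← R2 + (4/3)·R1: [0, -7/3, 1/3, -7/3, 10/3, 2, 4/3]
R3 ← R3 + R1: [0, 0, 2, 0, 1, -1, 5]
R4 ← R4 − (2/3)·R1: [0, -10/3, -8/3, 5/3, -14/3, 3, -50/3]
R4 ← R4 − (10/7)·R2: [0, 0, -22/7, 5, -66/7, 1/7, -130/7]
R4 ← R4 + (11/7)·R3: [0, 0, 0, 5, -55/7, -10/7, -75/7]
The echelon form has 4 nonzero rows, and every pivot lies in the first 6 columns, so rank(M) = rank([M|b]) = 4.
The system is consistent.
rank = 4 < 6 unknowns, so there are infinitely many solutions.

infinite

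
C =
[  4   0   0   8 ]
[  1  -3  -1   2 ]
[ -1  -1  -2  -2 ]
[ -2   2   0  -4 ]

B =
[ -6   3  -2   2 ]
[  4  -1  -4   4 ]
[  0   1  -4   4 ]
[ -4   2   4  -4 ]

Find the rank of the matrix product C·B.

3

First compute CB:
[[-56,  28,  24, -24],
 [-26,   9,  22, -22],
 [ 10,  -8,   6,  -6],
 [ 36, -16, -20,  20]]
Now row reduce the product.
R2 ← R2 − (13/28)·R1: [0, -4, 76/7, -76/7]
R3 ← R3 + (5/28)·R1: [0, -3, 72/7, -72/7]
R4 ← R4 + (9/14)·R1: [0, 2, -32/7, 32/7]
R3 ← R3 − (3/4)·R2: [0, 0, 15/7, -15/7]
R4 ← R4 + (1/2)·R2: [0, 0, 6/7, -6/7]
R4 ← R4 − (2/5)·R3: [0, 0, 0, 0]
3 nonzero rows, so rank(CB) = 3.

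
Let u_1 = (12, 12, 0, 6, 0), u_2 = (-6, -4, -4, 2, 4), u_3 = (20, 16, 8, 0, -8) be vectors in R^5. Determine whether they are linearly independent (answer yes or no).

no

Form the matrix with these vectors as rows and row reduce.
R2 ← R2 + (1/2)·R1: [0, 2, -4, 5, 4]
R3 ← R3 − (5/3)·R1: [0, -4, 8, -10, -8]
R3 ← R3 + (2)·R2: [0, 0, 0, 0, 0]
2 nonzero rows, so the 3 vectors span a space of dimension 2.
Since 2 < 3, the vectors are linearly dependent.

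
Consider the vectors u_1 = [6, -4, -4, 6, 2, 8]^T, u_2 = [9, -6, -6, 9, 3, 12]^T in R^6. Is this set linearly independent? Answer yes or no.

no

Form the matrix with these vectors as rows and row reduce.
R2 ← R2 − (3/2)·R1: [0, 0, 0, 0, 0, 0]
1 nonzero row, so the 2 vectors span a space of dimension 1.
Since 1 < 2, the vectors are linearly dependent.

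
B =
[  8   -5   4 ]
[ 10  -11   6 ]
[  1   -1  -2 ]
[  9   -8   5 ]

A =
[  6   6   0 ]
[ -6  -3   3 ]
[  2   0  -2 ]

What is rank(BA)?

First compute BA:
[[ 86,  63, -23],
 [138,  93, -45],
 [  8,   9,   1],
 [112,  78, -34]]
Now row reduce the product.
R2 ← R2 − (69/43)·R1: [0, -348/43, -348/43]
R3 ← R3 − (4/43)·R1: [0, 135/43, 135/43]
R4 ← R4 − (56/43)·R1: [0, -174/43, -174/43]
R3 ← R3 + (45/116)·R2: [0, 0, 0]
R4 ← R4 − (1/2)·R2: [0, 0, 0]
2 nonzero rows, so rank(BA) = 2.

2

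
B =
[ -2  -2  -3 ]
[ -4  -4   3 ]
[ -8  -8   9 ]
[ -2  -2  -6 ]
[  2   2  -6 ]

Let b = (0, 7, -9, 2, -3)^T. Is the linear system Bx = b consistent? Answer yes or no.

Row reduce the augmented matrix [B | b].
R2 ← R2 − (2)·R1: [0, 0, 9, 7]
R3 ← R3 − (4)·R1: [0, 0, 21, -9]
R4 ← R4 − R1: [0, 0, -3, 2]
R5 ← R5 + R1: [0, 0, -9, -3]
R3 ← R3 − (7/3)·R2: [0, 0, 0, -76/3]
R4 ← R4 + (1/3)·R2: [0, 0, 0, 13/3]
R5 ← R5 + R2: [0, 0, 0, 4]
R4 ← R4 + (13/76)·R3: [0, 0, 0, 0]
R5 ← R5 + (3/19)·R3: [0, 0, 0, 0]
The echelon form has 3 nonzero rows; the last pivot sits in the augmented column, so rank(B) = 2 but rank([B|b]) = 3.
Since the ranks differ, the system is inconsistent.

no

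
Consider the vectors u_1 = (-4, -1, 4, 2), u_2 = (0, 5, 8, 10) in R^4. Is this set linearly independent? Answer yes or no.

Form the matrix with these vectors as rows and row reduce.
2 nonzero rows, so the 2 vectors span a space of dimension 2.
Since 2 = 2, the vectors are linearly independent.

yes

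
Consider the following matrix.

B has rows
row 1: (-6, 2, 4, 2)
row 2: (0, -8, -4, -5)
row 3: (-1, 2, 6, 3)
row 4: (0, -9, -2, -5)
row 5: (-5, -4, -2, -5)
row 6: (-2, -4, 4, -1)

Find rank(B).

Row reduce to echelon form.
R3 ← R3 − (1/6)·R1: [0, 5/3, 16/3, 8/3]
R5 ← R5 − (5/6)·R1: [0, -17/3, -16/3, -20/3]
R6 ← R6 − (1/3)·R1: [0, -14/3, 8/3, -5/3]
R3 ← R3 + (5/24)·R2: [0, 0, 9/2, 13/8]
R4 ← R4 − (9/8)·R2: [0, 0, 5/2, 5/8]
R5 ← R5 − (17/24)·R2: [0, 0, -5/2, -25/8]
R6 ← R6 − (7/12)·R2: [0, 0, 5, 5/4]
R4 ← R4 − (5/9)·R3: [0, 0, 0, -5/18]
R5 ← R5 + (5/9)·R3: [0, 0, 0, -20/9]
R6 ← R6 − (10/9)·R3: [0, 0, 0, -5/9]
R5 ← R5 − (8)·R4: [0, 0, 0, 0]
R6 ← R6 − (2)·R4: [0, 0, 0, 0]
Echelon form has 4 nonzero rows, so rank(B) = 4.

4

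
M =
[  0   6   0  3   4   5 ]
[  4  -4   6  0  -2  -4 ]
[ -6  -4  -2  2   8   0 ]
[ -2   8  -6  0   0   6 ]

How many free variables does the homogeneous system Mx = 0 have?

3

Row reduce to echelon form.
Swap R1 ↔ R2
R3 ← R3 + (3/2)·R1: [0, -10, 7, 2, 5, -6]
R4 ← R4 + (1/2)·R1: [0, 6, -3, 0, -1, 4]
R3 ← R3 + (5/3)·R2: [0, 0, 7, 7, 35/3, 7/3]
R4 ← R4 − R2: [0, 0, -3, -3, -5, -1]
R4 ← R4 + (3/7)·R3: [0, 0, 0, 0, 0, 0]
3 nonzero rows, so rank(M) = 3.
M has 6 columns; by rank–nullity, nullity = 6 − 3 = 3.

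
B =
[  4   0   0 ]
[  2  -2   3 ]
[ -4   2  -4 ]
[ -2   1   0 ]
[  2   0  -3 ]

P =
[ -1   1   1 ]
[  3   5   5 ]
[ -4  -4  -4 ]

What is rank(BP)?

2

First compute BP:
[[ -4,   4,   4],
 [-20, -20, -20],
 [ 26,  22,  22],
 [  5,   3,   3],
 [ 10,  14,  14]]
Now row reduce the product.
R2 ← R2 − (5)·R1: [0, -40, -40]
R3 ← R3 + (13/2)·R1: [0, 48, 48]
R4 ← R4 + (5/4)·R1: [0, 8, 8]
R5 ← R5 + (5/2)·R1: [0, 24, 24]
R3 ← R3 + (6/5)·R2: [0, 0, 0]
R4 ← R4 + (1/5)·R2: [0, 0, 0]
R5 ← R5 + (3/5)·R2: [0, 0, 0]
2 nonzero rows, so rank(BP) = 2.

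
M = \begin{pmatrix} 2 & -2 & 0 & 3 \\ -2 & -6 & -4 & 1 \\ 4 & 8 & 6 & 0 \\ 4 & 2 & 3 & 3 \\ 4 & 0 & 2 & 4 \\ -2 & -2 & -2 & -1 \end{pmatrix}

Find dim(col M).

2

Row reduce to echelon form.
R2 ← R2 + R1: [0, -8, -4, 4]
R3 ← R3 − (2)·R1: [0, 12, 6, -6]
R4 ← R4 − (2)·R1: [0, 6, 3, -3]
R5 ← R5 − (2)·R1: [0, 4, 2, -2]
R6 ← R6 + R1: [0, -4, -2, 2]
R3 ← R3 + (3/2)·R2: [0, 0, 0, 0]
R4 ← R4 + (3/4)·R2: [0, 0, 0, 0]
R5 ← R5 + (1/2)·R2: [0, 0, 0, 0]
R6 ← R6 − (1/2)·R2: [0, 0, 0, 0]
Echelon form has 2 nonzero rows, so rank(M) = 2.
The column space has dimension equal to the rank: 2.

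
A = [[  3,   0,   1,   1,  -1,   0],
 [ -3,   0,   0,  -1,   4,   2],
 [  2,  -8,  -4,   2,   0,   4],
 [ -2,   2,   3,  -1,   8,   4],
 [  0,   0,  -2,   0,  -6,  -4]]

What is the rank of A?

Row reduce to echelon form.
R2 ← R2 + R1: [0, 0, 1, 0, 3, 2]
R3 ← R3 − (2/3)·R1: [0, -8, -14/3, 4/3, 2/3, 4]
R4 ← R4 + (2/3)·R1: [0, 2, 11/3, -1/3, 22/3, 4]
Swap R2 ↔ R3
R4 ← R4 + (1/4)·R2: [0, 0, 5/2, 0, 15/2, 5]
R4 ← R4 − (5/2)·R3: [0, 0, 0, 0, 0, 0]
R5 ← R5 + (2)·R3: [0, 0, 0, 0, 0, 0]
Echelon form has 3 nonzero rows, so rank(A) = 3.

3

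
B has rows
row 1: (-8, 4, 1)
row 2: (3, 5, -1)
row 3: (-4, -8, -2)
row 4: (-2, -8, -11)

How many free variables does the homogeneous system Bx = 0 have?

0

Row reduce to echelon form.
R2 ← R2 + (3/8)·R1: [0, 13/2, -5/8]
R3 ← R3 − (1/2)·R1: [0, -10, -5/2]
R4 ← R4 − (1/4)·R1: [0, -9, -45/4]
R3 ← R3 + (20/13)·R2: [0, 0, -45/13]
R4 ← R4 + (18/13)·R2: [0, 0, -315/26]
R4 ← R4 − (7/2)·R3: [0, 0, 0]
3 nonzero rows, so rank(B) = 3.
B has 3 columns; by rank–nullity, nullity = 3 − 3 = 0.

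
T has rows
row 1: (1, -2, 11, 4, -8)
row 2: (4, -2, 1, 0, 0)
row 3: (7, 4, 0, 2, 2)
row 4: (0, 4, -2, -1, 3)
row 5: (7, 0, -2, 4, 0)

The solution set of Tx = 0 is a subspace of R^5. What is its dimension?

Row reduce to echelon form.
R2 ← R2 − (4)·R1: [0, 6, -43, -16, 32]
R3 ← R3 − (7)·R1: [0, 18, -77, -26, 58]
R5 ← R5 − (7)·R1: [0, 14, -79, -24, 56]
R3 ← R3 − (3)·R2: [0, 0, 52, 22, -38]
R4 ← R4 − (2/3)·R2: [0, 0, 80/3, 29/3, -55/3]
R5 ← R5 − (7/3)·R2: [0, 0, 64/3, 40/3, -56/3]
R4 ← R4 − (20/39)·R3: [0, 0, 0, -21/13, 15/13]
R5 ← R5 − (16/39)·R3: [0, 0, 0, 56/13, -40/13]
R5 ← R5 + (8/3)·R4: [0, 0, 0, 0, 0]
4 nonzero rows, so rank(T) = 4.
T has 5 columns; by rank–nullity, nullity = 5 − 4 = 1.

1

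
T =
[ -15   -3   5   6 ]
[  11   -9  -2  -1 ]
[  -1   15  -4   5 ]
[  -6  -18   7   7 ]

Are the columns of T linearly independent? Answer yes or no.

Row reduce T to echelon form.
R2 ← R2 + (11/15)·R1: [0, -56/5, 5/3, 17/5]
R3 ← R3 − (1/15)·R1: [0, 76/5, -13/3, 23/5]
R4 ← R4 − (2/5)·R1: [0, -84/5, 5, 23/5]
R3 ← R3 + (19/14)·R2: [0, 0, -29/14, 129/14]
R4 ← R4 − (3/2)·R2: [0, 0, 5/2, -1/2]
R4 ← R4 + (35/29)·R3: [0, 0, 0, 308/29]
4 pivots among 4 columns.
Every column is a pivot column, so the columns are linearly independent.

yes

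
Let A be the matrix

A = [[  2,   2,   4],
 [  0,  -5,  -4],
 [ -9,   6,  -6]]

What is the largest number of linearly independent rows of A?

2

Row reduce to echelon form.
R3 ← R3 + (9/2)·R1: [0, 15, 12]
R3 ← R3 + (3)·R2: [0, 0, 0]
Echelon form has 2 nonzero rows, so rank(A) = 2.
The rank gives the maximum number of linearly independent rows: 2.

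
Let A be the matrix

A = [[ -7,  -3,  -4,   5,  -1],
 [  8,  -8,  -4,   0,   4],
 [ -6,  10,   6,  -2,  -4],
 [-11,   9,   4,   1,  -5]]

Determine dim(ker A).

Row reduce to echelon form.
R2 ← R2 + (8/7)·R1: [0, -80/7, -60/7, 40/7, 20/7]
R3 ← R3 − (6/7)·R1: [0, 88/7, 66/7, -44/7, -22/7]
R4 ← R4 − (11/7)·R1: [0, 96/7, 72/7, -48/7, -24/7]
R3 ← R3 + (11/10)·R2: [0, 0, 0, 0, 0]
R4 ← R4 + (6/5)·R2: [0, 0, 0, 0, 0]
2 nonzero rows, so rank(A) = 2.
A has 5 columns; by rank–nullity, nullity = 5 − 2 = 3.

3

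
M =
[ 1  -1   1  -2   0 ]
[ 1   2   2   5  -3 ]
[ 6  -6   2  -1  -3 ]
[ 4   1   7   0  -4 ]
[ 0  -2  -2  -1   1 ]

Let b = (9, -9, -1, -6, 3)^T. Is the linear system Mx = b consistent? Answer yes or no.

Row reduce the augmented matrix [M | b].
R2 ← R2 − R1: [0, 3, 1, 7, -3, -18]
R3 ← R3 − (6)·R1: [0, 0, -4, 11, -3, -55]
R4 ← R4 − (4)·R1: [0, 5, 3, 8, -4, -42]
R4 ← R4 − (5/3)·R2: [0, 0, 4/3, -11/3, 1, -12]
R5 ← R5 + (2/3)·R2: [0, 0, -4/3, 11/3, -1, -9]
R4 ← R4 + (1/3)·R3: [0, 0, 0, 0, 0, -91/3]
R5 ← R5 − (1/3)·R3: [0, 0, 0, 0, 0, 28/3]
R5 ← R5 + (4/13)·R4: [0, 0, 0, 0, 0, 0]
The echelon form has 4 nonzero rows; the last pivot sits in the augmented column, so rank(M) = 3 but rank([M|b]) = 4.
Since the ranks differ, the system is inconsistent.

no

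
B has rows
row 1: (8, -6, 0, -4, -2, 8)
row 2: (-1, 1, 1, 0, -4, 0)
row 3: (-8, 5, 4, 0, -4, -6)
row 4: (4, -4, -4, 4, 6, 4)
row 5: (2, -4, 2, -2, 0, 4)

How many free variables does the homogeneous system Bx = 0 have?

Row reduce to echelon form.
R2 ← R2 + (1/8)·R1: [0, 1/4, 1, -1/2, -17/4, 1]
R3 ← R3 + R1: [0, -1, 4, -4, -6, 2]
R4 ← R4 − (1/2)·R1: [0, -1, -4, 6, 7, 0]
R5 ← R5 − (1/4)·R1: [0, -5/2, 2, -1, 1/2, 2]
R3 ← R3 + (4)·R2: [0, 0, 8, -6, -23, 6]
R4 ← R4 + (4)·R2: [0, 0, 0, 4, -10, 4]
R5 ← R5 + (10)·R2: [0, 0, 12, -6, -42, 12]
R5 ← R5 − (3/2)·R3: [0, 0, 0, 3, -15/2, 3]
R5 ← R5 − (3/4)·R4: [0, 0, 0, 0, 0, 0]
4 nonzero rows, so rank(B) = 4.
B has 6 columns; by rank–nullity, nullity = 6 − 4 = 2.

2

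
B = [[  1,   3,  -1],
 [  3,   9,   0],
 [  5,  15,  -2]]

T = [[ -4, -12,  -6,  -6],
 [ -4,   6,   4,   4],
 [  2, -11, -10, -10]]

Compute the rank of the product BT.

2

First compute BT:
[[-18,  17,  16,  16],
 [-48,  18,  18,  18],
 [-84,  52,  50,  50]]
Now row reduce the product.
R2 ← R2 − (8/3)·R1: [0, -82/3, -74/3, -74/3]
R3 ← R3 − (14/3)·R1: [0, -82/3, -74/3, -74/3]
R3 ← R3 − R2: [0, 0, 0, 0]
2 nonzero rows, so rank(BT) = 2.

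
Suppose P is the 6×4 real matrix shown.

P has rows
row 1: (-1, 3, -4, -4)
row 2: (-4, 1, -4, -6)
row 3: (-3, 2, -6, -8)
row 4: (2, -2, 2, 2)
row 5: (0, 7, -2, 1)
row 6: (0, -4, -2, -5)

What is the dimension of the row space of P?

Row reduce to echelon form.
R2 ← R2 − (4)·R1: [0, -11, 12, 10]
R3 ← R3 − (3)·R1: [0, -7, 6, 4]
R4 ← R4 + (2)·R1: [0, 4, -6, -6]
R3 ← R3 − (7/11)·R2: [0, 0, -18/11, -26/11]
R4 ← R4 + (4/11)·R2: [0, 0, -18/11, -26/11]
R5 ← R5 + (7/11)·R2: [0, 0, 62/11, 81/11]
R6 ← R6 − (4/11)·R2: [0, 0, -70/11, -95/11]
R4 ← R4 − R3: [0, 0, 0, 0]
R5 ← R5 + (31/9)·R3: [0, 0, 0, -7/9]
R6 ← R6 − (35/9)·R3: [0, 0, 0, 5/9]
Swap R4 ↔ R5
R6 ← R6 + (5/7)·R4: [0, 0, 0, 0]
Echelon form has 4 nonzero rows, so rank(P) = 4.
The row space has dimension equal to the rank: 4.

4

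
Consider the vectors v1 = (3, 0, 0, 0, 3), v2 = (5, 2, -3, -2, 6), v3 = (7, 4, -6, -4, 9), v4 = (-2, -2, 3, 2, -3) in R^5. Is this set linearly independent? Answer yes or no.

Form the matrix with these vectors as rows and row reduce.
R2 ← R2 − (5/3)·R1: [0, 2, -3, -2, 1]
R3 ← R3 − (7/3)·R1: [0, 4, -6, -4, 2]
R4 ← R4 + (2/3)·R1: [0, -2, 3, 2, -1]
R3 ← R3 − (2)·R2: [0, 0, 0, 0, 0]
R4 ← R4 + R2: [0, 0, 0, 0, 0]
2 nonzero rows, so the 4 vectors span a space of dimension 2.
Since 2 < 4, the vectors are linearly dependent.

no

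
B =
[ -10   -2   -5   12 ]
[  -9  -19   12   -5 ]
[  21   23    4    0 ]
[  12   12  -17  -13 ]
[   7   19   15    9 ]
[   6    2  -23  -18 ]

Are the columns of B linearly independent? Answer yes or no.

Row reduce B to echelon form.
R2 ← R2 − (9/10)·R1: [0, -86/5, 33/2, -79/5]
R3 ← R3 + (21/10)·R1: [0, 94/5, -13/2, 126/5]
R4 ← R4 + (6/5)·R1: [0, 48/5, -23, 7/5]
R5 ← R5 + (7/10)·R1: [0, 88/5, 23/2, 87/5]
R6 ← R6 + (3/5)·R1: [0, 4/5, -26, -54/5]
R3 ← R3 + (47/43)·R2: [0, 0, 496/43, 341/43]
R4 ← R4 + (24/43)·R2: [0, 0, -593/43, -319/43]
R5 ← R5 + (44/43)·R2: [0, 0, 2441/86, 53/43]
R6 ← R6 + (2/43)·R2: [0, 0, -1085/43, -496/43]
R4 ← R4 + (593/496)·R3: [0, 0, 0, 33/16]
R5 ← R5 − (2441/992)·R3: [0, 0, 0, -585/32]
R6 ← R6 + (35/16)·R3: [0, 0, 0, 93/16]
R5 ← R5 + (195/22)·R4: [0, 0, 0, 0]
R6 ← R6 − (31/11)·R4: [0, 0, 0, 0]
4 pivots among 4 columns.
Every column is a pivot column, so the columns are linearly independent.

yes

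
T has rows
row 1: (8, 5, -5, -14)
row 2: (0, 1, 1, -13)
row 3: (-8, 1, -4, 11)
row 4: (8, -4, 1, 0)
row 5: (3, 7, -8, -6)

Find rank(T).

4

Row reduce to echelon form.
R3 ← R3 + R1: [0, 6, -9, -3]
R4 ← R4 − R1: [0, -9, 6, 14]
R5 ← R5 − (3/8)·R1: [0, 41/8, -49/8, -3/4]
R3 ← R3 − (6)·R2: [0, 0, -15, 75]
R4 ← R4 + (9)·R2: [0, 0, 15, -103]
R5 ← R5 − (41/8)·R2: [0, 0, -45/4, 527/8]
R4 ← R4 + R3: [0, 0, 0, -28]
R5 ← R5 − (3/4)·R3: [0, 0, 0, 77/8]
R5 ← R5 + (11/32)·R4: [0, 0, 0, 0]
Echelon form has 4 nonzero rows, so rank(T) = 4.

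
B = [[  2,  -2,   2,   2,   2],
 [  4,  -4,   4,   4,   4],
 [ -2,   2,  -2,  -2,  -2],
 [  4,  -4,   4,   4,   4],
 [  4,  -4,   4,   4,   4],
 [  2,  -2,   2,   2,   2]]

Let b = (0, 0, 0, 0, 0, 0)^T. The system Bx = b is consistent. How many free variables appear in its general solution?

Row reduce the augmented matrix [B | b].
R2 ← R2 − (2)·R1: [0, 0, 0, 0, 0, 0]
R3 ← R3 + R1: [0, 0, 0, 0, 0, 0]
R4 ← R4 − (2)·R1: [0, 0, 0, 0, 0, 0]
R5 ← R5 − (2)·R1: [0, 0, 0, 0, 0, 0]
R6 ← R6 − R1: [0, 0, 0, 0, 0, 0]
The echelon form has 1 nonzero rows, and every pivot lies in the first 5 columns, so rank(B) = rank([B|b]) = 1.
The system is consistent.
Free variables = (unknowns) − (rank) = 5 − 1 = 4.

4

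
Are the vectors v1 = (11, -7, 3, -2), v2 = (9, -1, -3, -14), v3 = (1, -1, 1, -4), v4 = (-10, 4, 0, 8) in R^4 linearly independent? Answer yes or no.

no

Form the matrix with these vectors as rows and row reduce.
R2 ← R2 − (9/11)·R1: [0, 52/11, -60/11, -136/11]
R3 ← R3 − (1/11)·R1: [0, -4/11, 8/11, -42/11]
R4 ← R4 + (10/11)·R1: [0, -26/11, 30/11, 68/11]
R3 ← R3 + (1/13)·R2: [0, 0, 4/13, -62/13]
R4 ← R4 + (1/2)·R2: [0, 0, 0, 0]
3 nonzero rows, so the 4 vectors span a space of dimension 3.
Since 3 < 4, the vectors are linearly dependent.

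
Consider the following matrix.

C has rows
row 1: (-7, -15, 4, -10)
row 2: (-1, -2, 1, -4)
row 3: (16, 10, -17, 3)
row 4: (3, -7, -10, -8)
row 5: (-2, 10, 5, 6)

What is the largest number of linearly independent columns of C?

4

Row reduce to echelon form.
R2 ← R2 − (1/7)·R1: [0, 1/7, 3/7, -18/7]
R3 ← R3 + (16/7)·R1: [0, -170/7, -55/7, -139/7]
R4 ← R4 + (3/7)·R1: [0, -94/7, -58/7, -86/7]
R5 ← R5 − (2/7)·R1: [0, 100/7, 27/7, 62/7]
R3 ← R3 + (170)·R2: [0, 0, 65, -457]
R4 ← R4 + (94)·R2: [0, 0, 32, -254]
R5 ← R5 − (100)·R2: [0, 0, -39, 266]
R4 ← R4 − (32/65)·R3: [0, 0, 0, -1886/65]
R5 ← R5 + (3/5)·R3: [0, 0, 0, -41/5]
R5 ← R5 − (13/46)·R4: [0, 0, 0, 0]
Echelon form has 4 nonzero rows, so rank(C) = 4.
The rank gives the maximum number of linearly independent columns: 4.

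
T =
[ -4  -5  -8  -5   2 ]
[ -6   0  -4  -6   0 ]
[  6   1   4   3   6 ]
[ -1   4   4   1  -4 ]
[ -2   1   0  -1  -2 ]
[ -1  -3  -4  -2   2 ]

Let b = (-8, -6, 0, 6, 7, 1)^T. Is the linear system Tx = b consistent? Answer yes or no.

Row reduce the augmented matrix [T | b].
R2 ← R2 − (3/2)·R1: [0, 15/2, 8, 3/2, -3, 6]
R3 ← R3 + (3/2)·R1: [0, -13/2, -8, -9/2, 9, -12]
R4 ← R4 − (1/4)·R1: [0, 21/4, 6, 9/4, -9/2, 8]
R5 ← R5 − (1/2)·R1: [0, 7/2, 4, 3/2, -3, 11]
R6 ← R6 − (1/4)·R1: [0, -7/4, -2, -3/4, 3/2, 3]
R3 ← R3 + (13/15)·R2: [0, 0, -16/15, -16/5, 32/5, -34/5]
R4 ← R4 − (7/10)·R2: [0, 0, 2/5, 6/5, -12/5, 19/5]
R5 ← R5 − (7/15)·R2: [0, 0, 4/15, 4/5, -8/5, 41/5]
R6 ← R6 + (7/30)·R2: [0, 0, -2/15, -2/5, 4/5, 22/5]
R4 ← R4 + (3/8)·R3: [0, 0, 0, 0, 0, 5/4]
R5 ← R5 + (1/4)·R3: [0, 0, 0, 0, 0, 13/2]
R6 ← R6 − (1/8)·R3: [0, 0, 0, 0, 0, 21/4]
R5 ← R5 − (26/5)·R4: [0, 0, 0, 0, 0, 0]
R6 ← R6 − (21/5)·R4: [0, 0, 0, 0, 0, 0]
The echelon form has 4 nonzero rows; the last pivot sits in the augmented column, so rank(T) = 3 but rank([T|b]) = 4.
Since the ranks differ, the system is inconsistent.

no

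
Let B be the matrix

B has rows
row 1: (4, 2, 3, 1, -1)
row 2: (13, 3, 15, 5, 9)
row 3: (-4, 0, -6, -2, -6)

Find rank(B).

2

Row reduce to echelon form.
R2 ← R2 − (13/4)·R1: [0, -7/2, 21/4, 7/4, 49/4]
R3 ← R3 + R1: [0, 2, -3, -1, -7]
R3 ← R3 + (4/7)·R2: [0, 0, 0, 0, 0]
Echelon form has 2 nonzero rows, so rank(B) = 2.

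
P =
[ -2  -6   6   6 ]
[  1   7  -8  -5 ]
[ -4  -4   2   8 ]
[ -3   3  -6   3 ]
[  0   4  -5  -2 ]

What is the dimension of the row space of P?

2

Row reduce to echelon form.
R2 ← R2 + (1/2)·R1: [0, 4, -5, -2]
R3 ← R3 − (2)·R1: [0, 8, -10, -4]
R4 ← R4 − (3/2)·R1: [0, 12, -15, -6]
R3 ← R3 − (2)·R2: [0, 0, 0, 0]
R4 ← R4 − (3)·R2: [0, 0, 0, 0]
R5 ← R5 − R2: [0, 0, 0, 0]
Echelon form has 2 nonzero rows, so rank(P) = 2.
The row space has dimension equal to the rank: 2.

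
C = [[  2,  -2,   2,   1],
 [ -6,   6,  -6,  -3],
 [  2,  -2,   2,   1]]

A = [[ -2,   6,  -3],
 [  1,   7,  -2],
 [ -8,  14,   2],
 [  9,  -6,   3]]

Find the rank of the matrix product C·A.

1

First compute CA:
[[-13,  20,   5],
 [ 39, -60, -15],
 [-13,  20,   5]]
Now row reduce the product.
R2 ← R2 + (3)·R1: [0, 0, 0]
R3 ← R3 − R1: [0, 0, 0]
1 nonzero row, so rank(CA) = 1.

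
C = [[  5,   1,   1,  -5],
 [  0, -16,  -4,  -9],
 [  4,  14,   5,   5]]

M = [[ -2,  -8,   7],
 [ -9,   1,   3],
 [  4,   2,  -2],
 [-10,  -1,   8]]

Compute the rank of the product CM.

First compute CM:
[[ 35, -32,  -4],
 [218, -15, -112],
 [-164, -13, 100]]
Now row reduce the product.
R2 ← R2 − (218/35)·R1: [0, 6451/35, -3048/35]
R3 ← R3 + (164/35)·R1: [0, -5703/35, 2844/35]
R3 ← R3 + (5703/6451)·R2: [0, 0, 27540/6451]
3 nonzero rows, so rank(CM) = 3.

3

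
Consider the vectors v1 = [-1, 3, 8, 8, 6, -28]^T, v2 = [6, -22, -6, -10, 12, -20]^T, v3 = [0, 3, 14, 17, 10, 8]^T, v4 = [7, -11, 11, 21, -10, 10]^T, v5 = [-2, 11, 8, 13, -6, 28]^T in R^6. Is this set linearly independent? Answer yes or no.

Form the matrix with these vectors as rows and row reduce.
R2 ← R2 + (6)·R1: [0, -4, 42, 38, 48, -188]
R4 ← R4 + (7)·R1: [0, 10, 67, 77, 32, -186]
R5 ← R5 − (2)·R1: [0, 5, -8, -3, -18, 84]
R3 ← R3 + (3/4)·R2: [0, 0, 91/2, 91/2, 46, -133]
R4 ← R4 + (5/2)·R2: [0, 0, 172, 172, 152, -656]
R5 ← R5 + (5/4)·R2: [0, 0, 89/2, 89/2, 42, -151]
R4 ← R4 − (344/91)·R3: [0, 0, 0, 0, -1992/91, -1992/13]
R5 ← R5 − (89/91)·R3: [0, 0, 0, 0, -272/91, -272/13]
R5 ← R5 − (34/249)·R4: [0, 0, 0, 0, 0, 0]
4 nonzero rows, so the 5 vectors span a space of dimension 4.
Since 4 < 5, the vectors are linearly dependent.

no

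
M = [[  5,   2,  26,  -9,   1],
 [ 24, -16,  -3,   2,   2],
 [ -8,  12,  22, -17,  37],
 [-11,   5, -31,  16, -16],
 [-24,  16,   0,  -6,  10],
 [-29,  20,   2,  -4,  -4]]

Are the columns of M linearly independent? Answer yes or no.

Row reduce M to echelon form.
R2 ← R2 − (24/5)·R1: [0, -128/5, -639/5, 226/5, -14/5]
R3 ← R3 + (8/5)·R1: [0, 76/5, 318/5, -157/5, 193/5]
R4 ← R4 + (11/5)·R1: [0, 47/5, 131/5, -19/5, -69/5]
R5 ← R5 + (24/5)·R1: [0, 128/5, 624/5, -246/5, 74/5]
R6 ← R6 + (29/5)·R1: [0, 158/5, 764/5, -281/5, 9/5]
R3 ← R3 + (19/32)·R2: [0, 0, -393/32, -73/16, 591/16]
R4 ← R4 + (47/128)·R2: [0, 0, -2653/128, 819/64, -949/64]
R5 ← R5 + R2: [0, 0, -3, -4, 12]
R6 ← R6 + (79/64)·R2: [0, 0, -317/64, -13/32, -53/32]
R4 ← R4 − (2653/1572)·R3: [0, 0, 0, 32221/1572, -40435/524]
R5 ← R5 − (32/131)·R3: [0, 0, 0, -378/131, 390/131]
R6 ← R6 − (317/786)·R3: [0, 0, 0, 1127/786, -4337/262]
R5 ← R5 + (648/4603)·R4: [0, 0, 0, 0, -36300/4603]
R6 ← R6 − (322/4603)·R4: [0, 0, 0, 0, -51348/4603]
R6 ← R6 − (389/275)·R5: [0, 0, 0, 0, 0]
5 pivots among 5 columns.
Every column is a pivot column, so the columns are linearly independent.

yes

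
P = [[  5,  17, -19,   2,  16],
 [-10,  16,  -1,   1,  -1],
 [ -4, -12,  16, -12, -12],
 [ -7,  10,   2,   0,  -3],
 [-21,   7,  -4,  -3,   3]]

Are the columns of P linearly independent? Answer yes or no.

Row reduce P to echelon form.
R2 ← R2 + (2)·R1: [0, 50, -39, 5, 31]
R3 ← R3 + (4/5)·R1: [0, 8/5, 4/5, -52/5, 4/5]
R4 ← R4 + (7/5)·R1: [0, 169/5, -123/5, 14/5, 97/5]
R5 ← R5 + (21/5)·R1: [0, 392/5, -419/5, 27/5, 351/5]
R3 ← R3 − (4/125)·R2: [0, 0, 256/125, -264/25, -24/125]
R4 ← R4 − (169/250)·R2: [0, 0, 441/250, -29/50, -389/250]
R5 ← R5 − (196/125)·R2: [0, 0, -2831/125, -61/25, 2699/125]
R4 ← R4 − (441/512)·R3: [0, 0, 0, 545/64, -89/64]
R5 ← R5 + (2831/256)·R3: [0, 0, 0, -3815/32, 623/32]
R5 ← R5 + (14)·R4: [0, 0, 0, 0, 0]
4 pivots among 5 columns.
Only 4 < 5 pivot columns, so the columns are linearly dependent.

no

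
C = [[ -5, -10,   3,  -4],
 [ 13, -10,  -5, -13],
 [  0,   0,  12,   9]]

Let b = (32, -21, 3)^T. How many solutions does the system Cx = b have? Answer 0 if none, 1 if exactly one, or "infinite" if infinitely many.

infinite

Row reduce the augmented matrix [C | b].
R2 ← R2 + (13/5)·R1: [0, -36, 14/5, -117/5, 311/5]
The echelon form has 3 nonzero rows, and every pivot lies in the first 4 columns, so rank(C) = rank([C|b]) = 3.
The system is consistent.
rank = 3 < 4 unknowns, so there are infinitely many solutions.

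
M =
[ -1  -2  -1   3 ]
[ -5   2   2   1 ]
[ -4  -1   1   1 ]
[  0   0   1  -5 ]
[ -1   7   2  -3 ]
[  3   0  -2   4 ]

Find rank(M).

4

Row reduce to echelon form.
R2 ← R2 − (5)·R1: [0, 12, 7, -14]
R3 ← R3 − (4)·R1: [0, 7, 5, -11]
R5 ← R5 − R1: [0, 9, 3, -6]
R6 ← R6 + (3)·R1: [0, -6, -5, 13]
R3 ← R3 − (7/12)·R2: [0, 0, 11/12, -17/6]
R5 ← R5 − (3/4)·R2: [0, 0, -9/4, 9/2]
R6 ← R6 + (1/2)·R2: [0, 0, -3/2, 6]
R4 ← R4 − (12/11)·R3: [0, 0, 0, -21/11]
R5 ← R5 + (27/11)·R3: [0, 0, 0, -27/11]
R6 ← R6 + (18/11)·R3: [0, 0, 0, 15/11]
R5 ← R5 − (9/7)·R4: [0, 0, 0, 0]
R6 ← R6 + (5/7)·R4: [0, 0, 0, 0]
Echelon form has 4 nonzero rows, so rank(M) = 4.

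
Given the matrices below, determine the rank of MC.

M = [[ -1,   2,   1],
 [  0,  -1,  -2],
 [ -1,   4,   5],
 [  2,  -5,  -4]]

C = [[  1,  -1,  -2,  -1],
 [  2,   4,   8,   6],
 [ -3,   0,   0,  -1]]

2

First compute MC:
[[  0,   9,  18,  12],
 [  4,  -4,  -8,  -4],
 [ -8,  17,  34,  20],
 [  4, -22, -44, -28]]
Now row reduce the product.
Swap R1 ↔ R2
R3 ← R3 + (2)·R1: [0, 9, 18, 12]
R4 ← R4 − R1: [0, -18, -36, -24]
R3 ← R3 − R2: [0, 0, 0, 0]
R4 ← R4 + (2)·R2: [0, 0, 0, 0]
2 nonzero rows, so rank(MC) = 2.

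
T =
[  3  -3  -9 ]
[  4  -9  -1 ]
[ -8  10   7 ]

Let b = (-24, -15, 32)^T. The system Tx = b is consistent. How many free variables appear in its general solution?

Row reduce the augmented matrix [T | b].
R2 ← R2 − (4/3)·R1: [0, -5, 11, 17]
R3 ← R3 + (8/3)·R1: [0, 2, -17, -32]
R3 ← R3 + (2/5)·R2: [0, 0, -63/5, -126/5]
The echelon form has 3 nonzero rows, and every pivot lies in the first 3 columns, so rank(T) = rank([T|b]) = 3.
The system is consistent.
Free variables = (unknowns) − (rank) = 3 − 3 = 0.

0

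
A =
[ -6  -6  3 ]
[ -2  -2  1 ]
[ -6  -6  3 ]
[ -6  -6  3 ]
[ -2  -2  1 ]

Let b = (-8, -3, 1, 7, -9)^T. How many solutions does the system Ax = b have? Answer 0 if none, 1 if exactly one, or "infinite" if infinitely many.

Row reduce the augmented matrix [A | b].
R2 ← R2 − (1/3)·R1: [0, 0, 0, -1/3]
R3 ← R3 − R1: [0, 0, 0, 9]
R4 ← R4 − R1: [0, 0, 0, 15]
R5 ← R5 − (1/3)·R1: [0, 0, 0, -19/3]
R3 ← R3 + (27)·R2: [0, 0, 0, 0]
R4 ← R4 + (45)·R2: [0, 0, 0, 0]
R5 ← R5 − (19)·R2: [0, 0, 0, 0]
The echelon form has 2 nonzero rows; the last pivot sits in the augmented column, so rank(A) = 1 but rank([A|b]) = 2.
Since the ranks differ, the system is inconsistent.
It has no solutions.

0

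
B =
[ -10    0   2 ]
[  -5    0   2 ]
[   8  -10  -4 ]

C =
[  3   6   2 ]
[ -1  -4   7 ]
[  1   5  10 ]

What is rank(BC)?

First compute BC:
[[-28, -50,   0],
 [-13, -20,  10],
 [ 30,  68, -94]]
Now row reduce the product.
R2 ← R2 − (13/28)·R1: [0, 45/14, 10]
R3 ← R3 + (15/14)·R1: [0, 101/7, -94]
R3 ← R3 − (202/45)·R2: [0, 0, -1250/9]
3 nonzero rows, so rank(BC) = 3.

3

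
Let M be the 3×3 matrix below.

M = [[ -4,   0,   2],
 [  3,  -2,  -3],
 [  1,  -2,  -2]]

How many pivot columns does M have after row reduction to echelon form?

Row reduce to echelon form.
R2 ← R2 + (3/4)·R1: [0, -2, -3/2]
R3 ← R3 + (1/4)·R1: [0, -2, -3/2]
R3 ← R3 − R2: [0, 0, 0]
Echelon form has 2 nonzero rows, so rank(M) = 2.
Each nonzero row contributes one pivot column: 2 pivot columns.

2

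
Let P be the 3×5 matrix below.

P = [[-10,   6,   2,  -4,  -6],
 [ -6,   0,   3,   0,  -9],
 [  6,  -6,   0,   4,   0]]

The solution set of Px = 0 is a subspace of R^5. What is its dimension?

3

Row reduce to echelon form.
R2 ← R2 − (3/5)·R1: [0, -18/5, 9/5, 12/5, -27/5]
R3 ← R3 + (3/5)·R1: [0, -12/5, 6/5, 8/5, -18/5]
R3 ← R3 − (2/3)·R2: [0, 0, 0, 0, 0]
2 nonzero rows, so rank(P) = 2.
P has 5 columns; by rank–nullity, nullity = 5 − 2 = 3.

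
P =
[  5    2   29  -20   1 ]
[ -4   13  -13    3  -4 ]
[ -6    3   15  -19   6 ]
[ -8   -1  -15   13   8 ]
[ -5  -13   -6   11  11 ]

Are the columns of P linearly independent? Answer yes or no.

no

Row reduce P to echelon form.
R2 ← R2 + (4/5)·R1: [0, 73/5, 51/5, -13, -16/5]
R3 ← R3 + (6/5)·R1: [0, 27/5, 249/5, -43, 36/5]
R4 ← R4 + (8/5)·R1: [0, 11/5, 157/5, -19, 48/5]
R5 ← R5 + R1: [0, -11, 23, -9, 12]
R3 ← R3 − (27/73)·R2: [0, 0, 3360/73, -2788/73, 612/73]
R4 ← R4 − (11/73)·R2: [0, 0, 2180/73, -1244/73, 736/73]
R5 ← R5 + (55/73)·R2: [0, 0, 2240/73, -1372/73, 700/73]
R4 ← R4 − (109/168)·R3: [0, 0, 0, 325/42, 65/14]
R5 ← R5 − (2/3)·R3: [0, 0, 0, 20/3, 4]
R5 ← R5 − (56/65)·R4: [0, 0, 0, 0, 0]
4 pivots among 5 columns.
Only 4 < 5 pivot columns, so the columns are linearly dependent.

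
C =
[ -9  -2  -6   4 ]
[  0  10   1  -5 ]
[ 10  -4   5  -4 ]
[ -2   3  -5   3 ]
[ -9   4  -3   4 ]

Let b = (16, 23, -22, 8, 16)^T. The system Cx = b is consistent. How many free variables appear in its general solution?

Row reduce the augmented matrix [C | b].
R3 ← R3 + (10/9)·R1: [0, -56/9, -5/3, 4/9, -38/9]
R4 ← R4 − (2/9)·R1: [0, 31/9, -11/3, 19/9, 40/9]
R5 ← R5 − R1: [0, 6, 3, 0, 0]
R3 ← R3 + (28/45)·R2: [0, 0, -47/45, -8/3, 454/45]
R4 ← R4 − (31/90)·R2: [0, 0, -361/90, 23/6, -313/90]
R5 ← R5 − (3/5)·R2: [0, 0, 12/5, 3, -69/5]
R4 ← R4 − (361/94)·R3: [0, 0, 0, 1323/94, -3969/94]
R5 ← R5 + (108/47)·R3: [0, 0, 0, -147/47, 441/47]
R5 ← R5 + (2/9)·R4: [0, 0, 0, 0, 0]
The echelon form has 4 nonzero rows, and every pivot lies in the first 4 columns, so rank(C) = rank([C|b]) = 4.
The system is consistent.
Free variables = (unknowns) − (rank) = 4 − 4 = 0.

0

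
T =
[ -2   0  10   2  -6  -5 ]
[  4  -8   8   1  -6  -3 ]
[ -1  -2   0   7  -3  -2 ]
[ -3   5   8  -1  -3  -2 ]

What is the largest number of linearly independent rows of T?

4

Row reduce to echelon form.
R2 ← R2 + (2)·R1: [0, -8, 28, 5, -18, -13]
R3 ← R3 − (1/2)·R1: [0, -2, -5, 6, 0, 1/2]
R4 ← R4 − (3/2)·R1: [0, 5, -7, -4, 6, 11/2]
R3 ← R3 − (1/4)·R2: [0, 0, -12, 19/4, 9/2, 15/4]
R4 ← R4 + (5/8)·R2: [0, 0, 21/2, -7/8, -21/4, -21/8]
R4 ← R4 + (7/8)·R3: [0, 0, 0, 105/32, -21/16, 21/32]
Echelon form has 4 nonzero rows, so rank(T) = 4.
The rank gives the maximum number of linearly independent rows: 4.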